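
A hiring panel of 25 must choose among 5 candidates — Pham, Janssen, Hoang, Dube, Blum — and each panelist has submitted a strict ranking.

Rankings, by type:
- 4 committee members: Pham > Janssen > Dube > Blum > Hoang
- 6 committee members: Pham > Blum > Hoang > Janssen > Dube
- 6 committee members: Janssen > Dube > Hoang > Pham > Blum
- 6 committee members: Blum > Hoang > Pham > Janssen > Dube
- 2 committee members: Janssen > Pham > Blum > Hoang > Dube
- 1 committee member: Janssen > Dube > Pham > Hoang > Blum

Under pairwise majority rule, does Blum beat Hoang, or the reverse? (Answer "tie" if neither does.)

Blum

Ballots ranking Blum above Hoang: 4 + 6 + 6 + 2 = 18.
Ballots ranking Hoang above Blum: 25 − 18 = 7.
Blum wins the head-to-head 18–7.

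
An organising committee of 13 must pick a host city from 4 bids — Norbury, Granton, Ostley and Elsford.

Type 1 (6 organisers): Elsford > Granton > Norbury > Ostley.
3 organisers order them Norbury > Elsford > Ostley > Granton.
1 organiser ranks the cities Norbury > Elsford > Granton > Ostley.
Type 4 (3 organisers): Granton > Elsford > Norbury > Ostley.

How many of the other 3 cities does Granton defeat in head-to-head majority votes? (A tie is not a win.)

2

Granton against each rival (13 organisers):
Granton vs Norbury: 6+3 = 9 for Granton, 4 for Norbury — Granton by 9–4.
Granton vs Ostley: Granton wins 10–3.
Granton vs Elsford: Granton is ranked higher on 3 ballots, Elsford on 10. Elsford wins 10–3.
Granton beats Norbury, Ostley; loses to Elsford — 2 pairwise wins.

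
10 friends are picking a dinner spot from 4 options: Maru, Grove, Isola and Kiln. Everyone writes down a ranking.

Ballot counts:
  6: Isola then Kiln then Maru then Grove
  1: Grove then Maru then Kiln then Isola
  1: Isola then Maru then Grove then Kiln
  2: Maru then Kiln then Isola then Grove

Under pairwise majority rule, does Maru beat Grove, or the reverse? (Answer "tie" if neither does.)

Maru

Ballots ranking Maru above Grove: 6 + 1 + 2 = 9.
Ballots ranking Grove above Maru: 10 − 9 = 1.
Maru wins the head-to-head 9–1.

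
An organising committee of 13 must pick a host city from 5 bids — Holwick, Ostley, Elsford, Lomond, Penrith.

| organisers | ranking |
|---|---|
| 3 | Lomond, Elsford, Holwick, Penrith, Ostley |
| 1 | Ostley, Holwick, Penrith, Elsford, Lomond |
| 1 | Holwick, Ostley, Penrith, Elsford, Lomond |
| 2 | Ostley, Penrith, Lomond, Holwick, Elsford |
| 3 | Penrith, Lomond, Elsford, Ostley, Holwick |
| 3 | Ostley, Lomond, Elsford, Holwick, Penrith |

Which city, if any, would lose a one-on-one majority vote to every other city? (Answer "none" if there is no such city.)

none

Head-to-head results (13 organisers):
Holwick vs Ostley: 3+1 = 4 for Holwick, 9 for Ostley — Ostley by 9–4.
Holwick vs Elsford: Elsford, 9–4.
Holwick vs Lomond: Lomond wins 11–2.
Holwick vs Penrith: 3+1+1+3 = 8 for Holwick, 5 for Penrith — Holwick by 8–5.
Ostley vs Elsford: 1+1+2+3 = 7 for Ostley, 6 for Elsford — Ostley by 7–6.
Ostley vs Lomond: Ostley is ranked higher on 1+1+2+3 = 7 ballots, Lomond on 6. Ostley wins 7–6.
Ostley vs Penrith: Ostley wins 7–6.
Elsford vs Lomond: Elsford preferred on 1+1 = 2 ballots; Lomond wins 11–2.
Elsford vs Penrith: Penrith wins 7–6.
Lomond vs Penrith: 3+3 = 6 for Lomond, 7 for Penrith — Penrith by 7–6.
No city is winless: Holwick beats Penrith; Ostley beats Holwick; Elsford beats Holwick; Lomond beats Holwick; Penrith beats Elsford. There is no Condorcet loser.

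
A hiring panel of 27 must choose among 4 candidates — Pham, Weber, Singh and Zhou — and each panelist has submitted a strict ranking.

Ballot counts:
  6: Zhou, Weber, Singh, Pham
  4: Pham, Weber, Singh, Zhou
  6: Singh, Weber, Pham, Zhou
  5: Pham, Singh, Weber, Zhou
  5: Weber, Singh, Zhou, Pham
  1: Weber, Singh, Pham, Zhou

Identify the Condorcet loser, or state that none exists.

Head-to-head results (27 committee members):
Pham vs Weber: 9 to 18, Weber.
Pham–Singh: Singh 18–9.
Pham vs Zhou: Pham wins 16–11.
Weber vs Singh: Weber, 16–11.
Weber vs Zhou: Weber is ranked higher on 4+6+5+5+1 = 21 ballots, Zhou on 6. Weber wins 21–6.
Singh vs Zhou: Singh wins 21–6.
Zhou is beaten in every head-to-head and is the Condorcet loser.

Zhou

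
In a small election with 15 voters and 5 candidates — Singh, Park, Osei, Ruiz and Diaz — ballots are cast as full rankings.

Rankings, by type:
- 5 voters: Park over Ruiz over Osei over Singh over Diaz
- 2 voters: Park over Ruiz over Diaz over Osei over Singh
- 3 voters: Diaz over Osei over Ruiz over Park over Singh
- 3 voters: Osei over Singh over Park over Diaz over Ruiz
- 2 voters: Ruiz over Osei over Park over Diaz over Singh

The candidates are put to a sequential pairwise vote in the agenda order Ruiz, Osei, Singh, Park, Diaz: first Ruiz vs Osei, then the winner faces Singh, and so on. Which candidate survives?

Round 1: Ruiz vs Osei — 9–6, Ruiz advances.
Round 2: Ruiz vs Singh — 12–3, Ruiz advances.
Round 3: Ruiz vs Park — 5–10, Park advances.
Round 4: Park vs Diaz — 12–3, Park advances.
The agenda winner is Park.

Park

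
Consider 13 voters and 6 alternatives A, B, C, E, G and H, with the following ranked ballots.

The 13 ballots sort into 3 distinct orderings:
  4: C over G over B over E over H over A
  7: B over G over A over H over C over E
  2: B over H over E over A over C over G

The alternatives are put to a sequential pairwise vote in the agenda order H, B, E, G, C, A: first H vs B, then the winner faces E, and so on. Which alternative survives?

B

Round 1: H vs B — 0–13, B advances.
Round 2: B vs E — 13–0, B advances.
Round 3: B vs G — 9–4, B advances.
Round 4: B vs C — 9–4, B advances.
Round 5: B vs A — 13–0, B advances.
B survives the agenda.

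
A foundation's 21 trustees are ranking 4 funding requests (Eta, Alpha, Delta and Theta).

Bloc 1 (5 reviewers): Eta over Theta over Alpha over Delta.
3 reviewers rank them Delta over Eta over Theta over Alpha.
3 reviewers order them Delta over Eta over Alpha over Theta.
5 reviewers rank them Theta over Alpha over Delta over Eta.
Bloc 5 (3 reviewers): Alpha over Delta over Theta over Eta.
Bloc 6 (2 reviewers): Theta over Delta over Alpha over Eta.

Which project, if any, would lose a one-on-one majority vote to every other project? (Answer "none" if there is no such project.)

Head-to-head results (21 reviewers):
Eta vs Alpha: 5+3+3 = 11 for Eta, 10 for Alpha — Eta by 11–10.
Eta vs Delta: Delta, 16–5.
Eta vs Theta: Eta wins 11–10.
Alpha vs Delta: Alpha, 13–8.
Alpha vs Theta: 6 to 15, Theta.
Delta vs Theta: 3+3+3 = 9 for Delta, 12 for Theta — Theta by 12–9.
No project is winless: Eta beats Alpha; Alpha beats Delta; Delta beats Eta; Theta beats Alpha. There is no Condorcet loser.

none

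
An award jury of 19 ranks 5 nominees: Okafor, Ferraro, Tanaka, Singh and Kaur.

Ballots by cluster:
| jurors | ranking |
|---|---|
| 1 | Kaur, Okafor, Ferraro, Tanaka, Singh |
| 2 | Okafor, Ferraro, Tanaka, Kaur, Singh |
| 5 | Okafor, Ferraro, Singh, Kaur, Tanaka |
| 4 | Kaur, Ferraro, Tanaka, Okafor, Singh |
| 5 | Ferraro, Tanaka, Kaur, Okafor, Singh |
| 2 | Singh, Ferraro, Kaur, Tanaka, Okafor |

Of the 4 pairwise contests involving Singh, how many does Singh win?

Singh against each rival (19 jurors):
Singh–Okafor: Okafor 17–2.
Singh vs Ferraro: Singh is ranked higher on 2 ballots, Ferraro on 17. Ferraro wins 17–2.
Singh–Tanaka: Tanaka 12–7.
Singh vs Kaur: 5+2 = 7 for Singh, 12 for Kaur — Kaur by 12–7.
Singh beats no one; loses to Okafor, Ferraro, Tanaka, Kaur — 0 pairwise wins.

0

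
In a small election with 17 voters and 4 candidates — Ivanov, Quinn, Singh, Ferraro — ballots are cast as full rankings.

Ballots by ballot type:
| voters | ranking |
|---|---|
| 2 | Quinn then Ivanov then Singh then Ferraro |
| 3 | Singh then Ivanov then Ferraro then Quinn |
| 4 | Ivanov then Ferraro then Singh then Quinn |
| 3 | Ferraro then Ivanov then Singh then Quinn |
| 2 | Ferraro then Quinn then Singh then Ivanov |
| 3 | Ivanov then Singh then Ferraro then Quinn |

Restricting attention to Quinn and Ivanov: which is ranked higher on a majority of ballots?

Ivanov

Ballots ranking Quinn above Ivanov: 2 + 2 = 4.
Ballots ranking Ivanov above Quinn: 17 − 4 = 13.
Ivanov wins the head-to-head 13–4.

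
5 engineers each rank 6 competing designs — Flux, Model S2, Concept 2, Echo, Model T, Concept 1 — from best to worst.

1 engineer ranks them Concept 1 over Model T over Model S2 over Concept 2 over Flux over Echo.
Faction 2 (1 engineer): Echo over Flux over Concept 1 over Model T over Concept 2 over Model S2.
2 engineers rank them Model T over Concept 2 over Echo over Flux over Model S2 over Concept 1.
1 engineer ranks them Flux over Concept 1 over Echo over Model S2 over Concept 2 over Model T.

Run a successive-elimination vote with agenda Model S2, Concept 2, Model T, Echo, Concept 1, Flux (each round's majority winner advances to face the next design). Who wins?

Flux

Round 1: Model S2 vs Concept 2 — 2–3, Concept 2 advances.
Round 2: Concept 2 vs Model T — 1–4, Model T advances.
Round 3: Model T vs Echo — 3–2, Model T advances.
Round 4: Model T vs Concept 1 — 2–3, Concept 1 advances.
Round 5: Concept 1 vs Flux — 1–4, Flux advances.
The agenda winner is Flux.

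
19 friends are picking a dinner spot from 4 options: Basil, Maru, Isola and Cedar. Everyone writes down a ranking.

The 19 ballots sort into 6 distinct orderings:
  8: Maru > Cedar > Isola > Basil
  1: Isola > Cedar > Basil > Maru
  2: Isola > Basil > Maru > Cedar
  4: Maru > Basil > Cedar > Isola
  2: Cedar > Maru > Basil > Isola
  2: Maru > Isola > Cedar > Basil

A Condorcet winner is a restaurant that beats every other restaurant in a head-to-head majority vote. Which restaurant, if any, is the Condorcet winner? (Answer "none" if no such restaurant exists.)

Head-to-head results (19 friends):
Basil–Maru: Maru 16–3.
Basil vs Isola: Isola, 13–6.
Basil vs Cedar: Cedar wins 13–6.
Maru–Isola: Maru 16–3.
Maru vs Cedar: Maru wins 16–3.
Isola–Cedar: Cedar 14–5.
Maru defeats every rival head-to-head and is the Condorcet winner.

Maru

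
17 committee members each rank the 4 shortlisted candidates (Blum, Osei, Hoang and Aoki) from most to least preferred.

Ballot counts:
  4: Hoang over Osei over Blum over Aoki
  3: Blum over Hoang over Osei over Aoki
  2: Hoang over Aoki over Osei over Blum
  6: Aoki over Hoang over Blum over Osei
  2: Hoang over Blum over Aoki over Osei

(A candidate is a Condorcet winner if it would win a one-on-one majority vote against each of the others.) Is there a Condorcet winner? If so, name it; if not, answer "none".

Head-to-head results (17 committee members):
Blum vs Osei: Blum preferred on 3+6+2 = 11 ballots; Blum wins 11–6.
Blum vs Hoang: 3 for Blum, 14 for Hoang — Hoang by 14–3.
Blum vs Aoki: 9 to 8, Blum.
Osei vs Hoang: Osei is ranked higher on 0 ballots, Hoang on 17. Hoang wins 17–0.
Osei vs Aoki: Osei preferred on 4+3 = 7 ballots; Aoki wins 10–7.
Hoang vs Aoki: Hoang preferred on 4+3+2+2 = 11 ballots; Hoang wins 11–6.
Hoang wins every pairwise contest, so Hoang is the Condorcet winner.

Hoang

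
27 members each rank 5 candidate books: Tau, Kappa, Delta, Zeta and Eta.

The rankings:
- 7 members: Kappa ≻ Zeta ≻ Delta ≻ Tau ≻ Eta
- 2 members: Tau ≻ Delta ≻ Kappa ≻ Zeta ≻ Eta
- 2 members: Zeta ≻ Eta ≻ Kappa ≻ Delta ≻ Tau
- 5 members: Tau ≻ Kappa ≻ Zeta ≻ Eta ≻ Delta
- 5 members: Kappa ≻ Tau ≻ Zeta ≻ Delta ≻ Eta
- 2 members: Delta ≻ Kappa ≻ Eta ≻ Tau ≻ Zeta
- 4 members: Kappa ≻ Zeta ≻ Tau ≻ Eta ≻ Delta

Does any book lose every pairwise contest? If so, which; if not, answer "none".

Head-to-head results (27 members):
Tau vs Kappa: 2+5 = 7 for Tau, 20 for Kappa — Kappa by 20–7.
Tau–Delta: Tau 16–11.
Tau vs Zeta: Tau, 14–13.
Tau vs Eta: 7+2+5+5+4 = 23 for Tau, 4 for Eta — Tau by 23–4.
Kappa vs Delta: 7+2+5+5+4 = 23 for Kappa, 4 for Delta — Kappa by 23–4.
Kappa vs Zeta: Kappa, 25–2.
Kappa vs Eta: Kappa is ranked higher on 7+2+5+5+2+4 = 25 ballots, Eta on 2. Kappa wins 25–2.
Delta vs Zeta: Zeta, 23–4.
Delta vs Eta: Delta preferred on 7+2+5+2 = 16 ballots; Delta wins 16–11.
Zeta vs Eta: Zeta wins 25–2.
Eta loses to every other book — it is the Condorcet loser.

Eta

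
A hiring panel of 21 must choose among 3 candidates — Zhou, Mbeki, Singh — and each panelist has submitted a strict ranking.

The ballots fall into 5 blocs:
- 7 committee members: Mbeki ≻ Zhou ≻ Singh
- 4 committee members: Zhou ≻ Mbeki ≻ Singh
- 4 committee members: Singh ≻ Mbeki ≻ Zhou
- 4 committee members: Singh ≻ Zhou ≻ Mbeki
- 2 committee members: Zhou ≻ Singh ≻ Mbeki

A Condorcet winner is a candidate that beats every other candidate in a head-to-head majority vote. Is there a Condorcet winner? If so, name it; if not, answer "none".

Mbeki

Pairwise majorities:
Zhou vs Mbeki: Zhou is ranked higher on 4+4+2 = 10 ballots, Mbeki on 11. Mbeki wins 11–10.
Zhou vs Singh: Zhou is ranked higher on 7+4+2 = 13 ballots, Singh on 8. Zhou wins 13–8.
Mbeki vs Singh: 11 to 10, Mbeki.
Mbeki defeats every rival head-to-head and is the Condorcet winner.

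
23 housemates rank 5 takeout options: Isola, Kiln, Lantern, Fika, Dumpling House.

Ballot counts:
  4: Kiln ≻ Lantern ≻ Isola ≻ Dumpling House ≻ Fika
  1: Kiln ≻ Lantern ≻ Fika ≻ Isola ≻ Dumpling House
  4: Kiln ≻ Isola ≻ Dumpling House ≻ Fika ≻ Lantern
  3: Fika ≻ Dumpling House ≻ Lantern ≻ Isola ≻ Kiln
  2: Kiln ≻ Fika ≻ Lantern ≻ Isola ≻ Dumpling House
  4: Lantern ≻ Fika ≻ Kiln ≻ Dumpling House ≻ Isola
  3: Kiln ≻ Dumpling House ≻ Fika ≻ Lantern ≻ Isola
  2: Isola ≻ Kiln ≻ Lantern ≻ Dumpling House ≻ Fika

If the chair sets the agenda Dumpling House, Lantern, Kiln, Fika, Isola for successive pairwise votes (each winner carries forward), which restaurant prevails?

Round 1: Dumpling House vs Lantern — 10–13, Lantern advances.
Round 2: Lantern vs Kiln — 7–16, Kiln advances.
Round 3: Kiln vs Fika — 16–7, Kiln advances.
Round 4: Kiln vs Isola — 18–5, Kiln advances.
The agenda winner is Kiln.

Kiln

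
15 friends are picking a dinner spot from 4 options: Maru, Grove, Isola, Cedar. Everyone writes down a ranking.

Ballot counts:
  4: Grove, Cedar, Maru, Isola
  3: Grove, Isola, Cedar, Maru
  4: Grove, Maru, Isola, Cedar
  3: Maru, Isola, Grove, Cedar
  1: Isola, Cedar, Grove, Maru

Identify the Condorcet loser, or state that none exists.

Pairwise majorities:
Maru vs Grove: Grove wins 12–3.
Maru vs Isola: 4+4+3 = 11 for Maru, 4 for Isola — Maru by 11–4.
Maru vs Cedar: Cedar, 8–7.
Grove vs Isola: Grove is ranked higher on 4+3+4 = 11 ballots, Isola on 4. Grove wins 11–4.
Grove vs Cedar: Grove is ranked higher on 4+3+4+3 = 14 ballots, Cedar on 1. Grove wins 14–1.
Isola vs Cedar: 3+4+3+1 = 11 for Isola, 4 for Cedar — Isola by 11–4.
Every restaurant wins at least one matchup (Maru beats Isola; Grove beats Maru; Isola beats Cedar; Cedar beats Maru), so there is no Condorcet loser.

none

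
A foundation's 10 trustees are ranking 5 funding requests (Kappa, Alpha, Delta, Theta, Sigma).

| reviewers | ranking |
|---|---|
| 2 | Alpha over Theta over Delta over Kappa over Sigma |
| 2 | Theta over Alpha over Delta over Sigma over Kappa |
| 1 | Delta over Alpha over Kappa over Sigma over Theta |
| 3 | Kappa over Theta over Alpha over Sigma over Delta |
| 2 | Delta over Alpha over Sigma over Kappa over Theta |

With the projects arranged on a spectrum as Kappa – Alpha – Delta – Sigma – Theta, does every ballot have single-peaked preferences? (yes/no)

no

Axis positions: Kappa=1, Alpha=2, Delta=3, Sigma=4, Theta=5.
Faction 1: ranking walks positions 2-5-3-1-4; Theta is ranked above Delta even though Delta lies between Theta and the peak Alpha on the axis — preferences dip and rise again. Not single-peaked.
Faction 2: ranking walks positions 5-2-3-4-1; Alpha is ranked above Sigma even though Sigma lies between Alpha and the peak Theta on the axis — preferences dip and rise again. Not single-peaked.
Faction 3 (peak Delta at position 3): ranking walks positions 3-2-1-4-5, expanding outward from the peak — single-peaked.
Faction 4: ranking walks positions 1-5-2-4-3; Theta is ranked above Alpha even though Alpha lies between Theta and the peak Kappa on the axis — preferences dip and rise again. Not single-peaked.
Faction 5 (peak Delta at position 3): ranking walks positions 3-2-4-1-5, expanding outward from the peak — single-peaked.
Faction 1 violates single-peakedness, so the profile is not single-peaked on this axis.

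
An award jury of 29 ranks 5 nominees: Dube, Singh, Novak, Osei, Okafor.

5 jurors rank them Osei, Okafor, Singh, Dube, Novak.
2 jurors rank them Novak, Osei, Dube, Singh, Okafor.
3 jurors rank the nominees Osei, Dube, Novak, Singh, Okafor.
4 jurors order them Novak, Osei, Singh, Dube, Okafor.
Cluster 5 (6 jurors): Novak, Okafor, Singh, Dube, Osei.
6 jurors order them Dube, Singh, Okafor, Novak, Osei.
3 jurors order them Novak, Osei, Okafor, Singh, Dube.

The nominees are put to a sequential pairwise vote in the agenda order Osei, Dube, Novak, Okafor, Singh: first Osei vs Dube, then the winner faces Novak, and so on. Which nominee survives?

Novak

Round 1: Osei vs Dube — 17–12, Osei advances.
Round 2: Osei vs Novak — 8–21, Novak advances.
Round 3: Novak vs Okafor — 18–11, Novak advances.
Round 4: Novak vs Singh — 18–11, Novak advances.
Novak survives the agenda.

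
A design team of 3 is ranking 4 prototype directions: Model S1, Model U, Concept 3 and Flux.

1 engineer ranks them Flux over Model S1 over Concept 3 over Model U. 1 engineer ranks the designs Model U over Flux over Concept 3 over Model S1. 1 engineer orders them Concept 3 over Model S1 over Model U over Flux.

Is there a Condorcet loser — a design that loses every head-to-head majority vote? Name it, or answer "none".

none

Pairwise majorities:
Model S1 vs Model U: Model S1 preferred on 1+1 = 2 ballots; Model S1 wins 2–1.
Model S1 vs Concept 3: Model S1 is ranked higher on 1 ballot, Concept 3 on 2. Concept 3 wins 2–1.
Model S1 vs Flux: 1 for Model S1, 2 for Flux — Flux by 2–1.
Model U vs Concept 3: 1 for Model U, 2 for Concept 3 — Concept 3 by 2–1.
Model U vs Flux: Model U preferred on 1+1 = 2 ballots; Model U wins 2–1.
Concept 3 vs Flux: Concept 3 is ranked higher on 1 ballot, Flux on 2. Flux wins 2–1.
Every design wins at least one matchup (Model S1 beats Model U; Model U beats Flux; Concept 3 beats Model S1; Flux beats Model S1), so there is no Condorcet loser.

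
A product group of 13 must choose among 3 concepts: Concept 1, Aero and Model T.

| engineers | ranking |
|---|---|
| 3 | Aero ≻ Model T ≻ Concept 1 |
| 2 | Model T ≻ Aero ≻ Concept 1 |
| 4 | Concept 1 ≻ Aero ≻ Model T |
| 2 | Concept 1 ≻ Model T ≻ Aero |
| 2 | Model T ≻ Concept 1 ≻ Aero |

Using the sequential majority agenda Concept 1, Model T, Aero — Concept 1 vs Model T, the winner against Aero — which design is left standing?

Aero

Round 1: Concept 1 vs Model T — 6–7, Model T advances.
Round 2: Model T vs Aero — 6–7, Aero advances.
The agenda winner is Aero.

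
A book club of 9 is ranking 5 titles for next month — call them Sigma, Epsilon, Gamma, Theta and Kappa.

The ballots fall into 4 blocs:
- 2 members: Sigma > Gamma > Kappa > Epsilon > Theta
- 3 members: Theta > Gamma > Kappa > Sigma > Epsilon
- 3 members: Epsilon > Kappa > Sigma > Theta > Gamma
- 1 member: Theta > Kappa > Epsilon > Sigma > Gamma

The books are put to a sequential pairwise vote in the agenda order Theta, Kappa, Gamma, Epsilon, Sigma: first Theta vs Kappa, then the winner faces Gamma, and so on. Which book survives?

Round 1: Theta vs Kappa — 4–5, Kappa advances.
Round 2: Kappa vs Gamma — 4–5, Gamma advances.
Round 3: Gamma vs Epsilon — 5–4, Gamma advances.
Round 4: Gamma vs Sigma — 3–6, Sigma advances.
The agenda winner is Sigma.

Sigma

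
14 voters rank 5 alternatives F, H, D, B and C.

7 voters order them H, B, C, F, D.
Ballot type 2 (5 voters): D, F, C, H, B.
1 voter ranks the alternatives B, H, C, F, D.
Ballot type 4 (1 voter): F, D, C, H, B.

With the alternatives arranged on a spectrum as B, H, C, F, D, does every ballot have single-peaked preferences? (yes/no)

yes

Axis positions: B=1, H=2, C=3, F=4, D=5.
Ballot type 1 (peak H at position 2): ranking walks positions 2-1-3-4-5, expanding outward from the peak — single-peaked.
Ballot type 2 (peak D at position 5): ranking walks positions 5-4-3-2-1, expanding outward from the peak — single-peaked.
Ballot type 3 (peak B at position 1): ranking walks positions 1-2-3-4-5, expanding outward from the peak — single-peaked.
Ballot type 4 (peak F at position 4): ranking walks positions 4-5-3-2-1, expanding outward from the peak — single-peaked.
Every ranking is single-peaked on this axis.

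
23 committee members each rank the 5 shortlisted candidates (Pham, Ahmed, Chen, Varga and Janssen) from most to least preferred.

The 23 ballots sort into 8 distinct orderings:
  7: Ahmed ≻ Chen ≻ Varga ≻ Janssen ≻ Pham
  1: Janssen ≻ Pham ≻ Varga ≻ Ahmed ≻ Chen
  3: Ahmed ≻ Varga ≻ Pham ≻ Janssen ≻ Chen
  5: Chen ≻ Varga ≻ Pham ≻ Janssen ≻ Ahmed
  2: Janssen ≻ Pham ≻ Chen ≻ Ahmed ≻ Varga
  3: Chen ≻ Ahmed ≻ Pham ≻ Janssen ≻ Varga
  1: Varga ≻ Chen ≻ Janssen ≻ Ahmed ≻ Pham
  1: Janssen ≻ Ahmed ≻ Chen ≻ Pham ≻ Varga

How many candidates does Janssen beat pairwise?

Janssen against each rival (23 committee members):
Janssen vs Pham: Janssen wins 12–11.
Janssen vs Ahmed: Janssen is ranked higher on 1+5+2+1+1 = 10 ballots, Ahmed on 13. Ahmed wins 13–10.
Janssen–Chen: Chen 16–7.
Janssen vs Varga: Varga wins 16–7.
Janssen beats Pham; loses to Ahmed, Chen, Varga — 1 pairwise win.

1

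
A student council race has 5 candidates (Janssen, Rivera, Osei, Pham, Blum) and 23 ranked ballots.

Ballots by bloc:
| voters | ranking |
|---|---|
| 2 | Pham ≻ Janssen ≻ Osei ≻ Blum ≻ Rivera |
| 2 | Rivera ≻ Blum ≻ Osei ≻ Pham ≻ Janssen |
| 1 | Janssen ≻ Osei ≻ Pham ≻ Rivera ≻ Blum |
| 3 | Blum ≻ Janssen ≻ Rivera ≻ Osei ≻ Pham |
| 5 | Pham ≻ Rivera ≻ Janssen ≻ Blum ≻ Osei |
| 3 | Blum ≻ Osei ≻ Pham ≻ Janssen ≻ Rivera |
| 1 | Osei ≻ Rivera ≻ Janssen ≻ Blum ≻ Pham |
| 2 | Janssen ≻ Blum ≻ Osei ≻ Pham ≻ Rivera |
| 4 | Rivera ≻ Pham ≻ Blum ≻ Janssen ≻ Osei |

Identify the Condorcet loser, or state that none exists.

none

Pairwise majorities:
Janssen–Rivera: Rivera 12–11.
Janssen vs Osei: 17 to 6, Janssen.
Janssen vs Pham: Pham wins 16–7.
Janssen vs Blum: Blum, 12–11.
Rivera vs Osei: Rivera, 14–9.
Rivera vs Pham: Rivera preferred on 2+3+1+4 = 10 ballots; Pham wins 13–10.
Rivera–Blum: Rivera 13–10.
Osei vs Pham: Osei is ranked higher on 2+1+3+3+1+2 = 12 ballots, Pham on 11. Osei wins 12–11.
Osei vs Blum: Blum wins 19–4.
Pham vs Blum: 12 to 11, Pham.
No candidate is winless: Janssen beats Osei; Rivera beats Janssen; Osei beats Pham; Pham beats Janssen; Blum beats Janssen. There is no Condorcet loser.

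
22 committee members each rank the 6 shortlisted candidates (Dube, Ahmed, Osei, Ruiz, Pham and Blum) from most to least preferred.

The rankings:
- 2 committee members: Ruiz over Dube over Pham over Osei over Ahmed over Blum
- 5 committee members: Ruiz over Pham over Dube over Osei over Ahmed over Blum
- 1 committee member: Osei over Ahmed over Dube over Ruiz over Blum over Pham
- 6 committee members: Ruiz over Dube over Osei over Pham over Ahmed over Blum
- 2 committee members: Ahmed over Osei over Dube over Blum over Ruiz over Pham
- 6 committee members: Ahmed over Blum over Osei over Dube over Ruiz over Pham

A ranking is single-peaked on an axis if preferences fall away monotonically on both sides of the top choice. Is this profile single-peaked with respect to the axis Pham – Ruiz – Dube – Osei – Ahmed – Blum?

yes

Axis positions: Pham=1, Ruiz=2, Dube=3, Osei=4, Ahmed=5, Blum=6.
Cluster 1 (peak Ruiz at position 2): ranking walks positions 2-3-1-4-5-6, expanding outward from the peak — single-peaked.
Cluster 2 (peak Ruiz at position 2): ranking walks positions 2-1-3-4-5-6, expanding outward from the peak — single-peaked.
Cluster 3 (peak Osei at position 4): ranking walks positions 4-5-3-2-6-1, expanding outward from the peak — single-peaked.
Cluster 4 (peak Ruiz at position 2): ranking walks positions 2-3-4-1-5-6, expanding outward from the peak — single-peaked.
Cluster 5 (peak Ahmed at position 5): ranking walks positions 5-4-3-6-2-1, expanding outward from the peak — single-peaked.
Cluster 6 (peak Ahmed at position 5): ranking walks positions 5-6-4-3-2-1, expanding outward from the peak — single-peaked.
Every ranking is single-peaked on this axis.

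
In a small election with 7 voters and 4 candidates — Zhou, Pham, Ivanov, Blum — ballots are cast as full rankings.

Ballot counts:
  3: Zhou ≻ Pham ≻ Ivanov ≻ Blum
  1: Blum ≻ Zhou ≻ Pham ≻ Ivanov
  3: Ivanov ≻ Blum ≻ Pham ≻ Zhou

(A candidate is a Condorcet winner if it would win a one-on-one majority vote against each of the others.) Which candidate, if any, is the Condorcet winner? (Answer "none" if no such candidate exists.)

none

Pairwise majorities:
Zhou vs Pham: Zhou, 4–3.
Zhou–Ivanov: Zhou 4–3.
Zhou vs Blum: Blum, 4–3.
Pham vs Ivanov: Pham wins 4–3.
Pham vs Blum: Blum wins 4–3.
Ivanov vs Blum: Ivanov, 6–1.
Every candidate loses at least once (Zhou loses to Blum; Pham loses to Zhou; Ivanov loses to Zhou; Blum loses to Ivanov). The majority relation contains the cycle Zhou beats Ivanov beats Blum beats Zhou, so there is no Condorcet winner.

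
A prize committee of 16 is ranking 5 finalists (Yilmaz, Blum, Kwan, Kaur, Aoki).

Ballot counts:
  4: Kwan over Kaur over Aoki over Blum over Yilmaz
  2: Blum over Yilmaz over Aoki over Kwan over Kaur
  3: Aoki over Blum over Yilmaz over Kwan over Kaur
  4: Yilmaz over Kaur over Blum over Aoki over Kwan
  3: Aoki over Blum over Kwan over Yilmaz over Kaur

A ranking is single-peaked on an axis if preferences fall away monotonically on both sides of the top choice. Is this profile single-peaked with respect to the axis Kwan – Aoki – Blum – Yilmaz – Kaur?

Axis positions: Kwan=1, Aoki=2, Blum=3, Yilmaz=4, Kaur=5.
Faction 1: ranking walks positions 1-5-2-3-4; Kaur is ranked above Aoki even though Aoki lies between Kaur and the peak Kwan on the axis — preferences dip and rise again. Not single-peaked.
Faction 2 (peak Blum at position 3): ranking walks positions 3-4-2-1-5, expanding outward from the peak — single-peaked.
Faction 3 (peak Aoki at position 2): ranking walks positions 2-3-4-1-5, expanding outward from the peak — single-peaked.
Faction 4 (peak Yilmaz at position 4): ranking walks positions 4-5-3-2-1, expanding outward from the peak — single-peaked.
Faction 5 (peak Aoki at position 2): ranking walks positions 2-3-1-4-5, expanding outward from the peak — single-peaked.
Faction 1 violates single-peakedness, so the profile is not single-peaked on this axis.

no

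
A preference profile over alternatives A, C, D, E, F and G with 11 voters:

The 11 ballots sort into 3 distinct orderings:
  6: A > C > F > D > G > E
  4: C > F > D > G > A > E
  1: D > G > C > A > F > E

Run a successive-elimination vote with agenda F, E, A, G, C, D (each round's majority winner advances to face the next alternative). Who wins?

A

Round 1: F vs E — 11–0, F advances.
Round 2: F vs A — 4–7, A advances.
Round 3: A vs G — 6–5, A advances.
Round 4: A vs C — 6–5, A advances.
Round 5: A vs D — 6–5, A advances.
The agenda winner is A.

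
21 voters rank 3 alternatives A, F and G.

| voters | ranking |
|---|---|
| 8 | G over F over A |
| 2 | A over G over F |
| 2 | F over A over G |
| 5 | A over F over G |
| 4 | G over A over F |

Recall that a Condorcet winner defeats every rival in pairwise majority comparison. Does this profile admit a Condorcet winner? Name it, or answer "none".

G

Check each pair by majority over 21 ballots:
A vs F: A preferred on 2+5+4 = 11 ballots; A wins 11–10.
A vs G: A preferred on 2+2+5 = 9 ballots; G wins 12–9.
F vs G: 7 to 14, G.
G defeats every rival head-to-head and is the Condorcet winner.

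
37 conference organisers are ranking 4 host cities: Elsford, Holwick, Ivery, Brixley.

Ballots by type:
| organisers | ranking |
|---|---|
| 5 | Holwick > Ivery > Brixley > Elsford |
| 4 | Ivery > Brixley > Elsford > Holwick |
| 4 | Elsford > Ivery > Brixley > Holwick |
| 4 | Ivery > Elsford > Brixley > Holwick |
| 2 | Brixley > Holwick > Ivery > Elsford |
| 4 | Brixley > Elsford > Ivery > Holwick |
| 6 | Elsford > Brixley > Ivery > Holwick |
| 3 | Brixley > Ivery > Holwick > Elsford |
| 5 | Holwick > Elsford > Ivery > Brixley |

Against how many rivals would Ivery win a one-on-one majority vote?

Ivery against each rival (37 organisers):
Ivery vs Elsford: Elsford wins 19–18.
Ivery–Holwick: Ivery 25–12.
Ivery vs Brixley: Ivery wins 22–15.
Ivery beats Holwick, Brixley; loses to Elsford — 2 pairwise wins.

2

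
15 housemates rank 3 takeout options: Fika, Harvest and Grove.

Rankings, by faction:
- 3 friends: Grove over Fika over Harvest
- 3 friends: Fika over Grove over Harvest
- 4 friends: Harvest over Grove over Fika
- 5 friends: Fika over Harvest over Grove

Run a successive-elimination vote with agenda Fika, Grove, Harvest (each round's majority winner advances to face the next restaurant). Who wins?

Round 1: Fika vs Grove — 8–7, Fika advances.
Round 2: Fika vs Harvest — 11–4, Fika advances.
The agenda winner is Fika.

Fika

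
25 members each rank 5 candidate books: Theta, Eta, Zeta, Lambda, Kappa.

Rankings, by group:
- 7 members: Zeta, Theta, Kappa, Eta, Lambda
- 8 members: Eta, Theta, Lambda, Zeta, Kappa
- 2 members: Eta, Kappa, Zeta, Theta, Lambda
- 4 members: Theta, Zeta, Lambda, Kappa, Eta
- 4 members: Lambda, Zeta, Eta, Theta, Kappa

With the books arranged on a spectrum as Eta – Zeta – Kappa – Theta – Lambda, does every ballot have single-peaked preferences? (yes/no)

Axis positions: Eta=1, Zeta=2, Kappa=3, Theta=4, Lambda=5.
Group 1: ranking walks positions 2-4-3-1-5; Theta is ranked above Kappa even though Kappa lies between Theta and the peak Zeta on the axis — preferences dip and rise again. Not single-peaked.
Group 2: ranking walks positions 1-4-5-2-3; Theta is ranked above Zeta even though Zeta lies between Theta and the peak Eta on the axis — preferences dip and rise again. Not single-peaked.
Group 3: ranking walks positions 1-3-2-4-5; Kappa is ranked above Zeta even though Zeta lies between Kappa and the peak Eta on the axis — preferences dip and rise again. Not single-peaked.
Group 4: ranking walks positions 4-2-5-3-1; Zeta is ranked above Kappa even though Kappa lies between Zeta and the peak Theta on the axis — preferences dip and rise again. Not single-peaked.
Group 5: ranking walks positions 5-2-1-4-3; Zeta is ranked above Theta even though Theta lies between Zeta and the peak Lambda on the axis — preferences dip and rise again. Not single-peaked.
Group 1 violates single-peakedness, so the profile is not single-peaked on this axis.

no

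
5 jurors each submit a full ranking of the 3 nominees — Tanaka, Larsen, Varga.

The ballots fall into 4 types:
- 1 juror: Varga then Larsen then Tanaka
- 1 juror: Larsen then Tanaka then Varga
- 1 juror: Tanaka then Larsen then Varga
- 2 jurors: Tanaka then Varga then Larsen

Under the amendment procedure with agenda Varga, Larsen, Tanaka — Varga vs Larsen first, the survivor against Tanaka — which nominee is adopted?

Tanaka

Round 1: Varga vs Larsen — 3–2, Varga advances.
Round 2: Varga vs Tanaka — 1–4, Tanaka advances.
Tanaka survives the agenda.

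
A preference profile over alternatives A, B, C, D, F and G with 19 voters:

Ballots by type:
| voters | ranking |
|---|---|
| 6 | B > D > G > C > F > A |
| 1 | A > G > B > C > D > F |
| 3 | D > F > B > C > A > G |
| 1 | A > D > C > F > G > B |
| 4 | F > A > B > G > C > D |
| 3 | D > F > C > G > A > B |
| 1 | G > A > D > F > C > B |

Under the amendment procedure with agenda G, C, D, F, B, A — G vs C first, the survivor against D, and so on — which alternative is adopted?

Round 1: G vs C — 12–7, G advances.
Round 2: G vs D — 6–13, D advances.
Round 3: D vs F — 15–4, D advances.
Round 4: D vs B — 8–11, B advances.
Round 5: B vs A — 9–10, A advances.
The agenda winner is A.

A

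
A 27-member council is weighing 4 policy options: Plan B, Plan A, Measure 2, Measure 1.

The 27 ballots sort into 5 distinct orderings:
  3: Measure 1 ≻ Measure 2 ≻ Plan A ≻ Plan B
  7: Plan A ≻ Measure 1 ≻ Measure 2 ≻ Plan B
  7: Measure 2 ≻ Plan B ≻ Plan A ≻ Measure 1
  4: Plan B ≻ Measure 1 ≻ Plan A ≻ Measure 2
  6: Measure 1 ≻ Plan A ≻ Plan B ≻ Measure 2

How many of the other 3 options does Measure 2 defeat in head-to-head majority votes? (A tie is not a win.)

Measure 2 against each rival (27 council members):
Measure 2–Plan B: Measure 2 17–10.
Measure 2 vs Plan A: 10 to 17, Plan A.
Measure 2–Measure 1: Measure 1 20–7.
Measure 2 beats Plan B; loses to Plan A, Measure 1 — 1 pairwise win.

1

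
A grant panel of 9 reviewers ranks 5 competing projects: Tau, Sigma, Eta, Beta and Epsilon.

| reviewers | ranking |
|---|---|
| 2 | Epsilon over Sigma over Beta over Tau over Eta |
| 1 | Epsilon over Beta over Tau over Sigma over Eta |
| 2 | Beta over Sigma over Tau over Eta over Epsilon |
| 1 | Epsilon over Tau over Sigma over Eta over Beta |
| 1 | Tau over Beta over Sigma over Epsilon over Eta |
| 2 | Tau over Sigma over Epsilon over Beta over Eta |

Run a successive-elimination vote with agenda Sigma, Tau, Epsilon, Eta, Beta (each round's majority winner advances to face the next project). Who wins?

Beta

Round 1: Sigma vs Tau — 4–5, Tau advances.
Round 2: Tau vs Epsilon — 5–4, Tau advances.
Round 3: Tau vs Eta — 9–0, Tau advances.
Round 4: Tau vs Beta — 4–5, Beta advances.
Beta survives the agenda.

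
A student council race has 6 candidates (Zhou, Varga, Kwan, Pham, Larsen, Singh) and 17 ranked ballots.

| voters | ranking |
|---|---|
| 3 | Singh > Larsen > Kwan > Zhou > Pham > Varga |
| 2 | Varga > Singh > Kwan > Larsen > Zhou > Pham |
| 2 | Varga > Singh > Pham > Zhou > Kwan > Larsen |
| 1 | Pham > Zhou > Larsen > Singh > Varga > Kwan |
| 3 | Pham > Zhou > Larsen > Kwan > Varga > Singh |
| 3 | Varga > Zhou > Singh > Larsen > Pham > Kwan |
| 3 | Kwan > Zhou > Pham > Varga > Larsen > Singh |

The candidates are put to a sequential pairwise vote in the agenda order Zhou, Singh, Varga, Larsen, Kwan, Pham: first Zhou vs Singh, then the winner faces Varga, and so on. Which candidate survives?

Zhou

Round 1: Zhou vs Singh — 10–7, Zhou advances.
Round 2: Zhou vs Varga — 10–7, Zhou advances.
Round 3: Zhou vs Larsen — 12–5, Zhou advances.
Round 4: Zhou vs Kwan — 9–8, Zhou advances.
Round 5: Zhou vs Pham — 11–6, Zhou advances.
The agenda winner is Zhou.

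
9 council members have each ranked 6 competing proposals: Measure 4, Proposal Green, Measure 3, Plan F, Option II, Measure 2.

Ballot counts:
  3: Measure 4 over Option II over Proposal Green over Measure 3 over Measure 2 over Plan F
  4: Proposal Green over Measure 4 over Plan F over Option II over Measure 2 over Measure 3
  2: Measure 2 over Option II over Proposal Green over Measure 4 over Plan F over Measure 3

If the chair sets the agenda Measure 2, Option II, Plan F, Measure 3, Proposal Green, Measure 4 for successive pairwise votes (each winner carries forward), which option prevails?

Round 1: Measure 2 vs Option II — 2–7, Option II advances.
Round 2: Option II vs Plan F — 5–4, Option II advances.
Round 3: Option II vs Measure 3 — 9–0, Option II advances.
Round 4: Option II vs Proposal Green — 5–4, Option II advances.
Round 5: Option II vs Measure 4 — 2–7, Measure 4 advances.
The agenda winner is Measure 4.

Measure 4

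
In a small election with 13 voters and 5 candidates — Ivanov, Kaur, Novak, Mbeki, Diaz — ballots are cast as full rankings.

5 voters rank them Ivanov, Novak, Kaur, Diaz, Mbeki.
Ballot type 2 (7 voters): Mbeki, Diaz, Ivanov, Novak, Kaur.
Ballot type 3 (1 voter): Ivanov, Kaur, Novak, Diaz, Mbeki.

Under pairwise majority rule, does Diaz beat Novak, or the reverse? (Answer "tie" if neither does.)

Diaz

Ballots ranking Diaz above Novak: 7.
Ballots ranking Novak above Diaz: 13 − 7 = 6.
Diaz wins the head-to-head 7–6.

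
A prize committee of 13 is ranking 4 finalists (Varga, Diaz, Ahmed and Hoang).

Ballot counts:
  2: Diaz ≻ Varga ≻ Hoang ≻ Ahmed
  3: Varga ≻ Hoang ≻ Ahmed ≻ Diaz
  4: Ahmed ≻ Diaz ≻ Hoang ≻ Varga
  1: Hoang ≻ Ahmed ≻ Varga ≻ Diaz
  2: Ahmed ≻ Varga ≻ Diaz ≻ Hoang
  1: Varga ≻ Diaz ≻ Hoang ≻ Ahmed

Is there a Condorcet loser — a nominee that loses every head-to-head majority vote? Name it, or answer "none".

Pairwise majorities:
Varga vs Diaz: 7 to 6, Varga.
Varga–Ahmed: Ahmed 7–6.
Varga vs Hoang: 2+3+2+1 = 8 for Varga, 5 for Hoang — Varga by 8–5.
Diaz vs Ahmed: Ahmed, 10–3.
Diaz vs Hoang: Diaz preferred on 2+4+2+1 = 9 ballots; Diaz wins 9–4.
Ahmed vs Hoang: Hoang wins 7–6.
Every nominee wins at least one matchup (Varga beats Diaz; Diaz beats Hoang; Ahmed beats Varga; Hoang beats Ahmed), so there is no Condorcet loser.

none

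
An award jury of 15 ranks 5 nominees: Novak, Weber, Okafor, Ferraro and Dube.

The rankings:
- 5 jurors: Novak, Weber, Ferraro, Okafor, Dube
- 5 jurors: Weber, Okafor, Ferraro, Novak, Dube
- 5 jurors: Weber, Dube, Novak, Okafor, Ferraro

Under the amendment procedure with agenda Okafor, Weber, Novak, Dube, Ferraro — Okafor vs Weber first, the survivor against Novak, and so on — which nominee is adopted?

Round 1: Okafor vs Weber — 0–15, Weber advances.
Round 2: Weber vs Novak — 10–5, Weber advances.
Round 3: Weber vs Dube — 15–0, Weber advances.
Round 4: Weber vs Ferraro — 15–0, Weber advances.
Weber survives the agenda.

Weber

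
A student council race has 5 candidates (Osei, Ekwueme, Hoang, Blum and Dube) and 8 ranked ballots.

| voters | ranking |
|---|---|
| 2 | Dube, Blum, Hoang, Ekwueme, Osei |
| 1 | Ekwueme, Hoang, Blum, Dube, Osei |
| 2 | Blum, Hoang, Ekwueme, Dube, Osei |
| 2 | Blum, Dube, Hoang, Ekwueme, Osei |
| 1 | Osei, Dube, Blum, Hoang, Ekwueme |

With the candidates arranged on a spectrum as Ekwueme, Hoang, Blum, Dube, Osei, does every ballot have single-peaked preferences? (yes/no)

yes

Axis positions: Ekwueme=1, Hoang=2, Blum=3, Dube=4, Osei=5.
Type 1 (peak Dube at position 4): ranking walks positions 4-3-2-1-5, expanding outward from the peak — single-peaked.
Type 2 (peak Ekwueme at position 1): ranking walks positions 1-2-3-4-5, expanding outward from the peak — single-peaked.
Type 3 (peak Blum at position 3): ranking walks positions 3-2-1-4-5, expanding outward from the peak — single-peaked.
Type 4 (peak Blum at position 3): ranking walks positions 3-4-2-1-5, expanding outward from the peak — single-peaked.
Type 5 (peak Osei at position 5): ranking walks positions 5-4-3-2-1, expanding outward from the peak — single-peaked.
Every ranking is single-peaked on this axis.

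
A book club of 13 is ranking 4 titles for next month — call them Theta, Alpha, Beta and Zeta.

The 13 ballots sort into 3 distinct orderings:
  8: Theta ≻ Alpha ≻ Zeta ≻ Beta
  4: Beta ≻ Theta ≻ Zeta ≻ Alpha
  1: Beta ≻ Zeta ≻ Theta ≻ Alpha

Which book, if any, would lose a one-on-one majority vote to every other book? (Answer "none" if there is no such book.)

Beta

Head-to-head results (13 members):
Theta vs Alpha: Theta, 13–0.
Theta–Beta: Theta 8–5.
Theta vs Zeta: Theta preferred on 8+4 = 12 ballots; Theta wins 12–1.
Alpha vs Beta: Alpha is ranked higher on 8 ballots, Beta on 5. Alpha wins 8–5.
Alpha vs Zeta: Alpha wins 8–5.
Beta vs Zeta: Zeta, 8–5.
Only Beta has no wins; Beta is the Condorcet loser.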